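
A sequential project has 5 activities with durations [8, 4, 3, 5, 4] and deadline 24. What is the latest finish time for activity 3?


LF(activity 3) = deadline - sum of successor durations
Successors: activities 4 through 5 with durations [5, 4]
Sum of successor durations = 9
LF = 24 - 9 = 15

15


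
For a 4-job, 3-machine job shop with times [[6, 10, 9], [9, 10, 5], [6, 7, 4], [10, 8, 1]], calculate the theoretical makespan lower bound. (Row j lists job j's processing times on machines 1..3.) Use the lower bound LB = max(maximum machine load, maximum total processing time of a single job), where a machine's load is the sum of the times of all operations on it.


Machine loads:
  Machine 1: 6 + 9 + 6 + 10 = 31
  Machine 2: 10 + 10 + 7 + 8 = 35
  Machine 3: 9 + 5 + 4 + 1 = 19
Max machine load = 35
Job totals:
  Job 1: 25
  Job 2: 24
  Job 3: 17
  Job 4: 19
Max job total = 25
Lower bound = max(35, 25) = 35

35


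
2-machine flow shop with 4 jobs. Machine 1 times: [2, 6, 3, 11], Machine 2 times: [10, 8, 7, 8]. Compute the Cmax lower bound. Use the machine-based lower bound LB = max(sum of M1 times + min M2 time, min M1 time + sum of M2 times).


LB1 = sum(M1 times) + min(M2 times) = 22 + 7 = 29
LB2 = min(M1 times) + sum(M2 times) = 2 + 33 = 35
Lower bound = max(LB1, LB2) = max(29, 35) = 35

35


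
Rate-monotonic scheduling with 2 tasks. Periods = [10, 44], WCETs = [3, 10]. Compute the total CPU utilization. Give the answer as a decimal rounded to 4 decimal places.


Compute individual utilizations (exact fractions):
  Task 1: C/T = 3/10 (approx. 0.3)
  Task 2: C/T = 10/44 = 5/22 (approx. 0.2273)
Total utilization U = 3/10 + 5/22 = 29/55
Rounded to 4 decimal places: U = 0.5273
RM (Liu & Layland) bound for 2 tasks = 0.828427; compare with U = 29/55 (approx. 0.527273)
U <= bound, so schedulable by RM sufficient condition.

0.5273


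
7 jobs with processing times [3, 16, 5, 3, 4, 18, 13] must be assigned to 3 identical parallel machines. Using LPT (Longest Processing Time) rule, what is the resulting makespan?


Sort jobs in decreasing order (LPT): [18, 16, 13, 5, 4, 3, 3]
Assign each job to the least loaded machine:
  Machine 1: jobs [18, 3], load = 21
  Machine 2: jobs [16, 4], load = 20
  Machine 3: jobs [13, 5, 3], load = 21
Makespan = max load = 21

21


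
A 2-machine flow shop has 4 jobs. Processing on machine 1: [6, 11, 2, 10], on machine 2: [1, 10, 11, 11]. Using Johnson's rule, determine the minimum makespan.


Apply Johnson's rule:
  Group 1 (a <= b): [(3, 2, 11), (4, 10, 11)]
  Group 2 (a > b): [(2, 11, 10), (1, 6, 1)]
Optimal job order: [3, 4, 2, 1]
Schedule:
  Job 3: M1 done at 2, M2 done at 13
  Job 4: M1 done at 12, M2 done at 24
  Job 2: M1 done at 23, M2 done at 34
  Job 1: M1 done at 29, M2 done at 35
Makespan = 35

35


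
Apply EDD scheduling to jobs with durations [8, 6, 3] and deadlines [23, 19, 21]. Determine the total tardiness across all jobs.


Sort by due date (EDD order): [(6, 19), (3, 21), (8, 23)]
Compute completion times and tardiness:
  Job 1: p=6, d=19, C=6, tardiness=max(0,6-19)=0
  Job 2: p=3, d=21, C=9, tardiness=max(0,9-21)=0
  Job 3: p=8, d=23, C=17, tardiness=max(0,17-23)=0
Total tardiness = 0

0


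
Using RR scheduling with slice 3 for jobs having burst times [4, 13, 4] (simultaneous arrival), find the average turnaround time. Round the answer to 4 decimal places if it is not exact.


Time quantum = 3
Execution trace:
  J1 runs 3 units, time = 3
  J2 runs 3 units, time = 6
  J3 runs 3 units, time = 9
  J1 runs 1 units, time = 10
  J2 runs 3 units, time = 13
  J3 runs 1 units, time = 14
  J2 runs 3 units, time = 17
  J2 runs 3 units, time = 20
  J2 runs 1 units, time = 21
Finish times: [10, 21, 14]
Average turnaround = 45/3 = 15.0

15.0


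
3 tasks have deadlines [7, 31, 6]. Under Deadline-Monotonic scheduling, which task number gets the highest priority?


Sort tasks by relative deadline (ascending):
  Task 3: deadline = 6
  Task 1: deadline = 7
  Task 2: deadline = 31
Priority order (highest first): [3, 1, 2]
Highest priority task = 3

3


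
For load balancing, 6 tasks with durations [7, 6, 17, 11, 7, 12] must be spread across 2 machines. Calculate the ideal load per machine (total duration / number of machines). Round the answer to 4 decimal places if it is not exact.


Total processing time = 7 + 6 + 17 + 11 + 7 + 12 = 60
Number of machines = 2
Ideal balanced load = 60 / 2 = 30.0

30.0


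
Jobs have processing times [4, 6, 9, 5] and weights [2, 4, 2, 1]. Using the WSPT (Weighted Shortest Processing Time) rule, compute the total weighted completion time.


Compute p/w ratios and sort ascending (WSPT): [(6, 4), (4, 2), (9, 2), (5, 1)]
Compute weighted completion times:
  Job (p=6,w=4): C=6, w*C=4*6=24
  Job (p=4,w=2): C=10, w*C=2*10=20
  Job (p=9,w=2): C=19, w*C=2*19=38
  Job (p=5,w=1): C=24, w*C=1*24=24
Total weighted completion time = 106

106


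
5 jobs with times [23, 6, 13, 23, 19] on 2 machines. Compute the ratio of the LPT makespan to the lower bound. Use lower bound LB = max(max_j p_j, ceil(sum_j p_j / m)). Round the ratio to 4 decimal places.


LPT order: [23, 23, 19, 13, 6]
Machine loads after assignment: [42, 42]
LPT makespan = 42
Lower bound = max(max_job, ceil(total/2)) = max(23, 42) = 42
Ratio = 42 / 42 = 1.0

1.0


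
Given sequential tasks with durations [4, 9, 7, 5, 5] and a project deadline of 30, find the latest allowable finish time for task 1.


LF(activity 1) = deadline - sum of successor durations
Successors: activities 2 through 5 with durations [9, 7, 5, 5]
Sum of successor durations = 26
LF = 30 - 26 = 4

4


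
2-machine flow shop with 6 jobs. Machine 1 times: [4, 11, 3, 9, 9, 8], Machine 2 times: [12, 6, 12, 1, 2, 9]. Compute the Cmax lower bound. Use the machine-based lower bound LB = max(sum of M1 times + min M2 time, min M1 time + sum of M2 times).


LB1 = sum(M1 times) + min(M2 times) = 44 + 1 = 45
LB2 = min(M1 times) + sum(M2 times) = 3 + 42 = 45
Lower bound = max(LB1, LB2) = max(45, 45) = 45

45


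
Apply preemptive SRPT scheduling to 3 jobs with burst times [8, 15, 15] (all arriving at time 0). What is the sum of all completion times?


Since all jobs arrive at t=0, SRPT equals SPT ordering.
SPT order: [8, 15, 15]
Completion times:
  Job 1: p=8, C=8
  Job 2: p=15, C=23
  Job 3: p=15, C=38
Total completion time = 8 + 23 + 38 = 69

69


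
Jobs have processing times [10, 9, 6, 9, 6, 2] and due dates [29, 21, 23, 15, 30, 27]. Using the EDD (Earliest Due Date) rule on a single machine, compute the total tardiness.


Sort by due date (EDD order): [(9, 15), (9, 21), (6, 23), (2, 27), (10, 29), (6, 30)]
Compute completion times and tardiness:
  Job 1: p=9, d=15, C=9, tardiness=max(0,9-15)=0
  Job 2: p=9, d=21, C=18, tardiness=max(0,18-21)=0
  Job 3: p=6, d=23, C=24, tardiness=max(0,24-23)=1
  Job 4: p=2, d=27, C=26, tardiness=max(0,26-27)=0
  Job 5: p=10, d=29, C=36, tardiness=max(0,36-29)=7
  Job 6: p=6, d=30, C=42, tardiness=max(0,42-30)=12
Total tardiness = 20

20


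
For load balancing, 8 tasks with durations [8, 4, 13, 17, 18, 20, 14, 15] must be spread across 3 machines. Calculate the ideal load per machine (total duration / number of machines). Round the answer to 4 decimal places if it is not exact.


Total processing time = 8 + 4 + 13 + 17 + 18 + 20 + 14 + 15 = 109
Number of machines = 3
Ideal balanced load = 109 / 3 = 36.3333

36.3333


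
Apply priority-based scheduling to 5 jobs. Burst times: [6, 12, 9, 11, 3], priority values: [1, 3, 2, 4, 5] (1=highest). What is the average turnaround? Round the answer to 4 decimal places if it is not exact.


Sort by priority (ascending = highest first):
Order: [(1, 6), (2, 9), (3, 12), (4, 11), (5, 3)]
Completion times:
  Priority 1, burst=6, C=6
  Priority 2, burst=9, C=15
  Priority 3, burst=12, C=27
  Priority 4, burst=11, C=38
  Priority 5, burst=3, C=41
Average turnaround = 127/5 = 25.4

25.4


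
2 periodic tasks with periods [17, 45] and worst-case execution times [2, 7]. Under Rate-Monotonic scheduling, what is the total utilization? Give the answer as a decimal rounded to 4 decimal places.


Compute individual utilizations (exact fractions):
  Task 1: C/T = 2/17 (approx. 0.1176)
  Task 2: C/T = 7/45 (approx. 0.1556)
Total utilization U = 2/17 + 7/45 = 209/765
Rounded to 4 decimal places: U = 0.2732
RM (Liu & Layland) bound for 2 tasks = 0.828427; compare with U = 209/765 (approx. 0.273203)
U <= bound, so schedulable by RM sufficient condition.

0.2732


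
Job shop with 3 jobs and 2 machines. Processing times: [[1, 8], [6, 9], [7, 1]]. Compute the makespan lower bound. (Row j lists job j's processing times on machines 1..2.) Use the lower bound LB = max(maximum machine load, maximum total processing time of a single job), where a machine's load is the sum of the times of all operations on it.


Machine loads:
  Machine 1: 1 + 6 + 7 = 14
  Machine 2: 8 + 9 + 1 = 18
Max machine load = 18
Job totals:
  Job 1: 9
  Job 2: 15
  Job 3: 8
Max job total = 15
Lower bound = max(18, 15) = 18

18


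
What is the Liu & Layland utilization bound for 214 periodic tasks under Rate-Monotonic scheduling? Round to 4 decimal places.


Compute 2^(1/214) = 1.0032442568
Subtract 1: 1.0032442568 - 1 = 0.0032442568
Multiply by n: 214 * 0.0032442568 = 0.6942709552
Round to 4 dp: 0.6943

0.6943


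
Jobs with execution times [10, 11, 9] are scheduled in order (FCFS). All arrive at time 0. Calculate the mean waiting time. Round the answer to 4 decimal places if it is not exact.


FCFS order (as given): [10, 11, 9]
Waiting times:
  Job 1: wait = 0
  Job 2: wait = 10
  Job 3: wait = 21
Sum of waiting times = 31
Average waiting time = 31/3 = 10.3333

10.3333


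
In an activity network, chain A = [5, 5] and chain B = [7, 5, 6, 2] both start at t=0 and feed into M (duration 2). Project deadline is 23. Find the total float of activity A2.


Forward pass: ES(A2) = sum of predecessors on chain A = 5
EF = ES + duration = 5 + 5 = 10
Backward pass: LF(M) = deadline = 23; LS(M) = 23 - 2 = 21
LF(A2) = LS(M) - sum(successors on chain A) = 21 - 0 = 21
LS = LF - duration = 21 - 5 = 16
Total float = LS - ES = 16 - 5 = 11

11


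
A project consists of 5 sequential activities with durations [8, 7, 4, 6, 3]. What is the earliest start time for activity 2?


Activity 2 starts after activities 1 through 1 complete.
Predecessor durations: [8]
ES = 8 = 8

8


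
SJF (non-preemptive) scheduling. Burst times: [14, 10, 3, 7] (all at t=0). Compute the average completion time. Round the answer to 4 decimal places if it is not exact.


SJF order (ascending): [3, 7, 10, 14]
Completion times:
  Job 1: burst=3, C=3
  Job 2: burst=7, C=10
  Job 3: burst=10, C=20
  Job 4: burst=14, C=34
Average completion = 67/4 = 16.75

16.75


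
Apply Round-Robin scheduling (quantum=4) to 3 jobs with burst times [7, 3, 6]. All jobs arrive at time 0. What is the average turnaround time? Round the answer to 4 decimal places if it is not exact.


Time quantum = 4
Execution trace:
  J1 runs 4 units, time = 4
  J2 runs 3 units, time = 7
  J3 runs 4 units, time = 11
  J1 runs 3 units, time = 14
  J3 runs 2 units, time = 16
Finish times: [14, 7, 16]
Average turnaround = 37/3 = 12.3333

12.3333


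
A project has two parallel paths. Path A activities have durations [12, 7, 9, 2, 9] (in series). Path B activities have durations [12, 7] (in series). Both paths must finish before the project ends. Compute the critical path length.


Path A total = 12 + 7 + 9 + 2 + 9 = 39
Path B total = 12 + 7 = 19
Critical path = longest path = max(39, 19) = 39

39


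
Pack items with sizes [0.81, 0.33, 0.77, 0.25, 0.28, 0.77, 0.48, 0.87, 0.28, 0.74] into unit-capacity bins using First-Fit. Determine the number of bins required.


Place items sequentially using First-Fit:
  Item 0.81 -> new Bin 1
  Item 0.33 -> new Bin 2
  Item 0.77 -> new Bin 3
  Item 0.25 -> Bin 2 (now 0.58)
  Item 0.28 -> Bin 2 (now 0.86)
  Item 0.77 -> new Bin 4
  Item 0.48 -> new Bin 5
  Item 0.87 -> new Bin 6
  Item 0.28 -> Bin 5 (now 0.76)
  Item 0.74 -> new Bin 7
Total bins used = 7

7


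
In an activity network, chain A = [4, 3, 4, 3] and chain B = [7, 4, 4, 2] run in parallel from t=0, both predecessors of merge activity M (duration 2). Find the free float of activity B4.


ES(B4) = sum of predecessors on chain B = 15
EF(B4) = ES + duration = 15 + 2 = 17
Successor of B4 is M. ES(M) = max(sum(A), sum(B)) = max(14, 17) = 17
Free float = ES(successor) - EF(current) = 17 - 17 = 0

0


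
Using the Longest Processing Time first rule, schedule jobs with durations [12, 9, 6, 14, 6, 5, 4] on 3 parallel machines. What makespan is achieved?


Sort jobs in decreasing order (LPT): [14, 12, 9, 6, 6, 5, 4]
Assign each job to the least loaded machine:
  Machine 1: jobs [14, 5], load = 19
  Machine 2: jobs [12, 6], load = 18
  Machine 3: jobs [9, 6, 4], load = 19
Makespan = max load = 19

19


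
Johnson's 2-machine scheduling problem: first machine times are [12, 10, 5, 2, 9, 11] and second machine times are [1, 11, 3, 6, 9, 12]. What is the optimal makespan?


Apply Johnson's rule:
  Group 1 (a <= b): [(4, 2, 6), (5, 9, 9), (2, 10, 11), (6, 11, 12)]
  Group 2 (a > b): [(3, 5, 3), (1, 12, 1)]
Optimal job order: [4, 5, 2, 6, 3, 1]
Schedule:
  Job 4: M1 done at 2, M2 done at 8
  Job 5: M1 done at 11, M2 done at 20
  Job 2: M1 done at 21, M2 done at 32
  Job 6: M1 done at 32, M2 done at 44
  Job 3: M1 done at 37, M2 done at 47
  Job 1: M1 done at 49, M2 done at 50
Makespan = 50

50


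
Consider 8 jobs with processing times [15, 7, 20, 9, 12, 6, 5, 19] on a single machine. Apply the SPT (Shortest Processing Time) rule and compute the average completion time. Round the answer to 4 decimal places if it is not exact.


Sort jobs by processing time (SPT order): [5, 6, 7, 9, 12, 15, 19, 20]
Compute completion times sequentially:
  Job 1: processing = 5, completes at 5
  Job 2: processing = 6, completes at 11
  Job 3: processing = 7, completes at 18
  Job 4: processing = 9, completes at 27
  Job 5: processing = 12, completes at 39
  Job 6: processing = 15, completes at 54
  Job 7: processing = 19, completes at 73
  Job 8: processing = 20, completes at 93
Sum of completion times = 320
Average completion time = 320/8 = 40.0

40.0


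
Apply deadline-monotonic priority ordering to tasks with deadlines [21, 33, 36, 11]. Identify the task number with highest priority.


Sort tasks by relative deadline (ascending):
  Task 4: deadline = 11
  Task 1: deadline = 21
  Task 2: deadline = 33
  Task 3: deadline = 36
Priority order (highest first): [4, 1, 2, 3]
Highest priority task = 4

4


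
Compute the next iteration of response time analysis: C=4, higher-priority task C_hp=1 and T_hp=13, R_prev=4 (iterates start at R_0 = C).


R_next = C + ceil(R_prev / T_hp) * C_hp
ceil(4 / 13) = ceil(0.3077) = 1
Interference = 1 * 1 = 1
R_next = 4 + 1 = 5

5


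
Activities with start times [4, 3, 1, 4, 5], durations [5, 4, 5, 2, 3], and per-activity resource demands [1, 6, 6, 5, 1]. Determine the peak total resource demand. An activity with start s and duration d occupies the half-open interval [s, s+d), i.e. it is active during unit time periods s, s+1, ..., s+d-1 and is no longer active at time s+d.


Each activity i is active on [start_i, start_i + duration_i).
Compute total resource usage per time slot:
  t=0: active resources = [], total = 0
  t=1: active resources = [6], total = 6
  t=2: active resources = [6], total = 6
  t=3: active resources = [6, 6], total = 12
  t=4: active resources = [1, 6, 6, 5], total = 18
  t=5: active resources = [1, 6, 6, 5, 1], total = 19
  t=6: active resources = [1, 6, 1], total = 8
  t=7: active resources = [1, 1], total = 2
  t=8: active resources = [1], total = 1
Peak resource demand = 19

19


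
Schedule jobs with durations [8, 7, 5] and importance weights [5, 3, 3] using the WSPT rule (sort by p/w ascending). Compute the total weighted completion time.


Compute p/w ratios and sort ascending (WSPT): [(8, 5), (5, 3), (7, 3)]
Compute weighted completion times:
  Job (p=8,w=5): C=8, w*C=5*8=40
  Job (p=5,w=3): C=13, w*C=3*13=39
  Job (p=7,w=3): C=20, w*C=3*20=60
Total weighted completion time = 139

139


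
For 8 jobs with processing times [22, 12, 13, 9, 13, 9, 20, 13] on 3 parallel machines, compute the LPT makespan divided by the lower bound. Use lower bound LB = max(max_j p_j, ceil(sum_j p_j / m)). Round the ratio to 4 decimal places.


LPT order: [22, 20, 13, 13, 13, 12, 9, 9]
Machine loads after assignment: [34, 42, 35]
LPT makespan = 42
Lower bound = max(max_job, ceil(total/3)) = max(22, 37) = 37
Ratio = 42 / 37 = 1.1351

1.1351


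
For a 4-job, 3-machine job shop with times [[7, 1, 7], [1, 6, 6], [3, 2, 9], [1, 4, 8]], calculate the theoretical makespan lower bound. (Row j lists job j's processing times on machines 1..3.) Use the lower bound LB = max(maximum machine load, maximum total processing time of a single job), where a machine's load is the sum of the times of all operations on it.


Machine loads:
  Machine 1: 7 + 1 + 3 + 1 = 12
  Machine 2: 1 + 6 + 2 + 4 = 13
  Machine 3: 7 + 6 + 9 + 8 = 30
Max machine load = 30
Job totals:
  Job 1: 15
  Job 2: 13
  Job 3: 14
  Job 4: 13
Max job total = 15
Lower bound = max(30, 15) = 30

30


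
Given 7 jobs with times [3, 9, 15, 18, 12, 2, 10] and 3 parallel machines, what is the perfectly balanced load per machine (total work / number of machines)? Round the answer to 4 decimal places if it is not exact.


Total processing time = 3 + 9 + 15 + 18 + 12 + 2 + 10 = 69
Number of machines = 3
Ideal balanced load = 69 / 3 = 23.0

23.0


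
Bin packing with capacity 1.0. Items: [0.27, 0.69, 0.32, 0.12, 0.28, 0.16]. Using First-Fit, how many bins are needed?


Place items sequentially using First-Fit:
  Item 0.27 -> new Bin 1
  Item 0.69 -> Bin 1 (now 0.96)
  Item 0.32 -> new Bin 2
  Item 0.12 -> Bin 2 (now 0.44)
  Item 0.28 -> Bin 2 (now 0.72)
  Item 0.16 -> Bin 2 (now 0.88)
Total bins used = 2

2


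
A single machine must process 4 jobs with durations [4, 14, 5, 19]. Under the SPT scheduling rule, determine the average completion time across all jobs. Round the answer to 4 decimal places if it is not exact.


Sort jobs by processing time (SPT order): [4, 5, 14, 19]
Compute completion times sequentially:
  Job 1: processing = 4, completes at 4
  Job 2: processing = 5, completes at 9
  Job 3: processing = 14, completes at 23
  Job 4: processing = 19, completes at 42
Sum of completion times = 78
Average completion time = 78/4 = 19.5

19.5


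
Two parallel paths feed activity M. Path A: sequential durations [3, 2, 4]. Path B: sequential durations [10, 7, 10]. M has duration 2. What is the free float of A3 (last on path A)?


ES(A3) = sum of predecessors on chain A = 5
EF(A3) = ES + duration = 5 + 4 = 9
Successor of A3 is M. ES(M) = max(sum(A), sum(B)) = max(9, 27) = 27
Free float = ES(successor) - EF(current) = 27 - 9 = 18

18


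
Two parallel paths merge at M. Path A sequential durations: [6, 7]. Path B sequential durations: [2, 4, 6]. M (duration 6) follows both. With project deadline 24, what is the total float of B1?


Forward pass: ES(B1) = sum of predecessors on chain B = 0
EF = ES + duration = 0 + 2 = 2
Backward pass: LF(M) = deadline = 24; LS(M) = 24 - 6 = 18
LF(B1) = LS(M) - sum(successors on chain B) = 18 - 10 = 8
LS = LF - duration = 8 - 2 = 6
Total float = LS - ES = 6 - 0 = 6

6


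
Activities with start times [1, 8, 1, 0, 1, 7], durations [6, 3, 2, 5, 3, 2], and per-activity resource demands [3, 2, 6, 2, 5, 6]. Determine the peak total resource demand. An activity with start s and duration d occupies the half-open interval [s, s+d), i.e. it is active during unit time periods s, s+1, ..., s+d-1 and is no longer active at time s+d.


Each activity i is active on [start_i, start_i + duration_i).
Compute total resource usage per time slot:
  t=0: active resources = [2], total = 2
  t=1: active resources = [3, 6, 2, 5], total = 16
  t=2: active resources = [3, 6, 2, 5], total = 16
  t=3: active resources = [3, 2, 5], total = 10
  t=4: active resources = [3, 2], total = 5
  t=5: active resources = [3], total = 3
  t=6: active resources = [3], total = 3
  t=7: active resources = [6], total = 6
  t=8: active resources = [2, 6], total = 8
  t=9: active resources = [2], total = 2
  t=10: active resources = [2], total = 2
Peak resource demand = 16

16


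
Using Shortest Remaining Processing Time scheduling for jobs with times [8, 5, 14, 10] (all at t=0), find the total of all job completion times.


Since all jobs arrive at t=0, SRPT equals SPT ordering.
SPT order: [5, 8, 10, 14]
Completion times:
  Job 1: p=5, C=5
  Job 2: p=8, C=13
  Job 3: p=10, C=23
  Job 4: p=14, C=37
Total completion time = 5 + 13 + 23 + 37 = 78

78


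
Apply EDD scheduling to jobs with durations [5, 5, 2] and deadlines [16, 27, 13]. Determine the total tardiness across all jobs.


Sort by due date (EDD order): [(2, 13), (5, 16), (5, 27)]
Compute completion times and tardiness:
  Job 1: p=2, d=13, C=2, tardiness=max(0,2-13)=0
  Job 2: p=5, d=16, C=7, tardiness=max(0,7-16)=0
  Job 3: p=5, d=27, C=12, tardiness=max(0,12-27)=0
Total tardiness = 0

0


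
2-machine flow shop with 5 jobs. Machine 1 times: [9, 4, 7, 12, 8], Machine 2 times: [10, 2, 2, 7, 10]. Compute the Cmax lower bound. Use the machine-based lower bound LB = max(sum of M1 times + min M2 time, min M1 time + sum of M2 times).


LB1 = sum(M1 times) + min(M2 times) = 40 + 2 = 42
LB2 = min(M1 times) + sum(M2 times) = 4 + 31 = 35
Lower bound = max(LB1, LB2) = max(42, 35) = 42

42


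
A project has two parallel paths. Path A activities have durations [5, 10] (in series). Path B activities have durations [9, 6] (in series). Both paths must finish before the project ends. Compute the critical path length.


Path A total = 5 + 10 = 15
Path B total = 9 + 6 = 15
Critical path = longest path = max(15, 15) = 15

15


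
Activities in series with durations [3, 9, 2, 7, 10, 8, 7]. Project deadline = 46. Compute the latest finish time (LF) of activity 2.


LF(activity 2) = deadline - sum of successor durations
Successors: activities 3 through 7 with durations [2, 7, 10, 8, 7]
Sum of successor durations = 34
LF = 46 - 34 = 12

12


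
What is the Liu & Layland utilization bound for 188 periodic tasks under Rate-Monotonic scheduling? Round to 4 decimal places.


Compute 2^(1/188) = 1.0036937583
Subtract 1: 1.0036937583 - 1 = 0.0036937583
Multiply by n: 188 * 0.0036937583 = 0.6944265604
Round to 4 dp: 0.6944

0.6944


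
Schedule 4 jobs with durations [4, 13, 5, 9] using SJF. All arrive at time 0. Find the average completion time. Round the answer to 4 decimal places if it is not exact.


SJF order (ascending): [4, 5, 9, 13]
Completion times:
  Job 1: burst=4, C=4
  Job 2: burst=5, C=9
  Job 3: burst=9, C=18
  Job 4: burst=13, C=31
Average completion = 62/4 = 15.5

15.5


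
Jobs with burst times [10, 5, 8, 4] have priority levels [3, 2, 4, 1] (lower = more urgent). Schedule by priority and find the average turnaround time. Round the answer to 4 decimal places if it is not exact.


Sort by priority (ascending = highest first):
Order: [(1, 4), (2, 5), (3, 10), (4, 8)]
Completion times:
  Priority 1, burst=4, C=4
  Priority 2, burst=5, C=9
  Priority 3, burst=10, C=19
  Priority 4, burst=8, C=27
Average turnaround = 59/4 = 14.75

14.75


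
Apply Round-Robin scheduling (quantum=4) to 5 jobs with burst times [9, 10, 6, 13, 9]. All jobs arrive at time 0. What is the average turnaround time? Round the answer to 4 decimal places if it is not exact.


Time quantum = 4
Execution trace:
  J1 runs 4 units, time = 4
  J2 runs 4 units, time = 8
  J3 runs 4 units, time = 12
  J4 runs 4 units, time = 16
  J5 runs 4 units, time = 20
  J1 runs 4 units, time = 24
  J2 runs 4 units, time = 28
  J3 runs 2 units, time = 30
  J4 runs 4 units, time = 34
  J5 runs 4 units, time = 38
  J1 runs 1 units, time = 39
  J2 runs 2 units, time = 41
  J4 runs 4 units, time = 45
  J5 runs 1 units, time = 46
  J4 runs 1 units, time = 47
Finish times: [39, 41, 30, 47, 46]
Average turnaround = 203/5 = 40.6

40.6


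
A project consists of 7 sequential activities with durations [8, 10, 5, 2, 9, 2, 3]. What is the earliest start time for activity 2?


Activity 2 starts after activities 1 through 1 complete.
Predecessor durations: [8]
ES = 8 = 8

8


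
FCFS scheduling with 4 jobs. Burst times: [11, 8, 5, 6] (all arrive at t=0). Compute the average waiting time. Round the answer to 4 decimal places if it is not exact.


FCFS order (as given): [11, 8, 5, 6]
Waiting times:
  Job 1: wait = 0
  Job 2: wait = 11
  Job 3: wait = 19
  Job 4: wait = 24
Sum of waiting times = 54
Average waiting time = 54/4 = 13.5

13.5


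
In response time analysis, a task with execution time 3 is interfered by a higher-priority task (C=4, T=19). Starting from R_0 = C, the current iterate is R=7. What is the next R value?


R_next = C + ceil(R_prev / T_hp) * C_hp
ceil(7 / 19) = ceil(0.3684) = 1
Interference = 1 * 4 = 4
R_next = 3 + 4 = 7
R_next = R_prev, so the iteration has converged (response time = 7).

7


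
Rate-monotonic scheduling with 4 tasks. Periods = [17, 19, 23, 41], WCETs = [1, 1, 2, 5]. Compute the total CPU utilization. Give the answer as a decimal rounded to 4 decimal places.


Compute individual utilizations (exact fractions):
  Task 1: C/T = 1/17 (approx. 0.0588)
  Task 2: C/T = 1/19 (approx. 0.0526)
  Task 3: C/T = 2/23 (approx. 0.087)
  Task 4: C/T = 5/41 (approx. 0.122)
Total utilization U = 1/17 + 1/19 + 2/23 + 5/41 = 97579/304589
Rounded to 4 decimal places: U = 0.3204
RM (Liu & Layland) bound for 4 tasks = 0.756828; compare with U = 97579/304589 (approx. 0.320363)
U <= bound, so schedulable by RM sufficient condition.

0.3204


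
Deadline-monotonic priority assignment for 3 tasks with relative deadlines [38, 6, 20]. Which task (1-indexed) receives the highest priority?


Sort tasks by relative deadline (ascending):
  Task 2: deadline = 6
  Task 3: deadline = 20
  Task 1: deadline = 38
Priority order (highest first): [2, 3, 1]
Highest priority task = 2

2


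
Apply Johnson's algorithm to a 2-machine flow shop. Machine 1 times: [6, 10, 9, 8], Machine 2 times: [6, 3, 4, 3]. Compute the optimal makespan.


Apply Johnson's rule:
  Group 1 (a <= b): [(1, 6, 6)]
  Group 2 (a > b): [(3, 9, 4), (2, 10, 3), (4, 8, 3)]
Optimal job order: [1, 3, 2, 4]
Schedule:
  Job 1: M1 done at 6, M2 done at 12
  Job 3: M1 done at 15, M2 done at 19
  Job 2: M1 done at 25, M2 done at 28
  Job 4: M1 done at 33, M2 done at 36
Makespan = 36

36


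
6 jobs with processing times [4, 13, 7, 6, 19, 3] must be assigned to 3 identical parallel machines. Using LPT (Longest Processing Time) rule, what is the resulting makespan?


Sort jobs in decreasing order (LPT): [19, 13, 7, 6, 4, 3]
Assign each job to the least loaded machine:
  Machine 1: jobs [19], load = 19
  Machine 2: jobs [13, 4], load = 17
  Machine 3: jobs [7, 6, 3], load = 16
Makespan = max load = 19

19


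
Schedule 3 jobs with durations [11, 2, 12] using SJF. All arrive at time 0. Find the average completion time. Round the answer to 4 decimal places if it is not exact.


SJF order (ascending): [2, 11, 12]
Completion times:
  Job 1: burst=2, C=2
  Job 2: burst=11, C=13
  Job 3: burst=12, C=25
Average completion = 40/3 = 13.3333

13.3333


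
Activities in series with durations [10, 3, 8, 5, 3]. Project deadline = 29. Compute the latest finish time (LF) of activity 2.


LF(activity 2) = deadline - sum of successor durations
Successors: activities 3 through 5 with durations [8, 5, 3]
Sum of successor durations = 16
LF = 29 - 16 = 13

13


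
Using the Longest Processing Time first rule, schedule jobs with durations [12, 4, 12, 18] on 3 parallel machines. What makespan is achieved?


Sort jobs in decreasing order (LPT): [18, 12, 12, 4]
Assign each job to the least loaded machine:
  Machine 1: jobs [18], load = 18
  Machine 2: jobs [12, 4], load = 16
  Machine 3: jobs [12], load = 12
Makespan = max load = 18

18


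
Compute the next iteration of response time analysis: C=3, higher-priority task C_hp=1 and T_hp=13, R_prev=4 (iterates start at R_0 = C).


R_next = C + ceil(R_prev / T_hp) * C_hp
ceil(4 / 13) = ceil(0.3077) = 1
Interference = 1 * 1 = 1
R_next = 3 + 1 = 4
R_next = R_prev, so the iteration has converged (response time = 4).

4


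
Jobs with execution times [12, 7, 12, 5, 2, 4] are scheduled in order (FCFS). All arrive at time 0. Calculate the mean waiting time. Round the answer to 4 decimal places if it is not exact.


FCFS order (as given): [12, 7, 12, 5, 2, 4]
Waiting times:
  Job 1: wait = 0
  Job 2: wait = 12
  Job 3: wait = 19
  Job 4: wait = 31
  Job 5: wait = 36
  Job 6: wait = 38
Sum of waiting times = 136
Average waiting time = 136/6 = 22.6667

22.6667


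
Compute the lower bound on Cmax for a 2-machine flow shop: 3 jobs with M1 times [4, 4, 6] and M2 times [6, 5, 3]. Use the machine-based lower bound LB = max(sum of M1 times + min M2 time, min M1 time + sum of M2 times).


LB1 = sum(M1 times) + min(M2 times) = 14 + 3 = 17
LB2 = min(M1 times) + sum(M2 times) = 4 + 14 = 18
Lower bound = max(LB1, LB2) = max(17, 18) = 18

18


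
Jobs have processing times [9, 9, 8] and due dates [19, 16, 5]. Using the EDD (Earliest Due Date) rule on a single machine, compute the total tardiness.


Sort by due date (EDD order): [(8, 5), (9, 16), (9, 19)]
Compute completion times and tardiness:
  Job 1: p=8, d=5, C=8, tardiness=max(0,8-5)=3
  Job 2: p=9, d=16, C=17, tardiness=max(0,17-16)=1
  Job 3: p=9, d=19, C=26, tardiness=max(0,26-19)=7
Total tardiness = 11

11


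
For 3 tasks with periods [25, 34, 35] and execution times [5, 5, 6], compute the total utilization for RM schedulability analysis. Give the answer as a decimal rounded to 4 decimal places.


Compute individual utilizations (exact fractions):
  Task 1: C/T = 5/25 = 1/5 (approx. 0.2)
  Task 2: C/T = 5/34 (approx. 0.1471)
  Task 3: C/T = 6/35 (approx. 0.1714)
Total utilization U = 1/5 + 5/34 + 6/35 = 617/1190
Rounded to 4 decimal places: U = 0.5185
RM (Liu & Layland) bound for 3 tasks = 0.779763; compare with U = 617/1190 (approx. 0.518487)
U <= bound, so schedulable by RM sufficient condition.

0.5185


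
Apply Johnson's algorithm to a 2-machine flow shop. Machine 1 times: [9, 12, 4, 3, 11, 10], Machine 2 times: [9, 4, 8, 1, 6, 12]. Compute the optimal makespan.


Apply Johnson's rule:
  Group 1 (a <= b): [(3, 4, 8), (1, 9, 9), (6, 10, 12)]
  Group 2 (a > b): [(5, 11, 6), (2, 12, 4), (4, 3, 1)]
Optimal job order: [3, 1, 6, 5, 2, 4]
Schedule:
  Job 3: M1 done at 4, M2 done at 12
  Job 1: M1 done at 13, M2 done at 22
  Job 6: M1 done at 23, M2 done at 35
  Job 5: M1 done at 34, M2 done at 41
  Job 2: M1 done at 46, M2 done at 50
  Job 4: M1 done at 49, M2 done at 51
Makespan = 51

51


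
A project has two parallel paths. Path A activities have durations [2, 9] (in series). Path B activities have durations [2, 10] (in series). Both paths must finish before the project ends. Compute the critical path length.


Path A total = 2 + 9 = 11
Path B total = 2 + 10 = 12
Critical path = longest path = max(11, 12) = 12

12


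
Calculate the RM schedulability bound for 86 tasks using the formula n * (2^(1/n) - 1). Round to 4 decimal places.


Compute 2^(1/86) = 1.0080924190
Subtract 1: 1.0080924190 - 1 = 0.0080924190
Multiply by n: 86 * 0.0080924190 = 0.6959480340
Round to 4 dp: 0.6959

0.6959


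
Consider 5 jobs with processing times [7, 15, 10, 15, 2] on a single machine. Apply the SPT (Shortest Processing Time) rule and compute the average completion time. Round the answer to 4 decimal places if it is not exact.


Sort jobs by processing time (SPT order): [2, 7, 10, 15, 15]
Compute completion times sequentially:
  Job 1: processing = 2, completes at 2
  Job 2: processing = 7, completes at 9
  Job 3: processing = 10, completes at 19
  Job 4: processing = 15, completes at 34
  Job 5: processing = 15, completes at 49
Sum of completion times = 113
Average completion time = 113/5 = 22.6

22.6


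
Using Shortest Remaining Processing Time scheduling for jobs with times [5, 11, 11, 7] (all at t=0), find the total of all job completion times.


Since all jobs arrive at t=0, SRPT equals SPT ordering.
SPT order: [5, 7, 11, 11]
Completion times:
  Job 1: p=5, C=5
  Job 2: p=7, C=12
  Job 3: p=11, C=23
  Job 4: p=11, C=34
Total completion time = 5 + 12 + 23 + 34 = 74

74


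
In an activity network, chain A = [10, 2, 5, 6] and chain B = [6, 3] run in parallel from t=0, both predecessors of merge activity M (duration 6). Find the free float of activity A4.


ES(A4) = sum of predecessors on chain A = 17
EF(A4) = ES + duration = 17 + 6 = 23
Successor of A4 is M. ES(M) = max(sum(A), sum(B)) = max(23, 9) = 23
Free float = ES(successor) - EF(current) = 23 - 23 = 0

0


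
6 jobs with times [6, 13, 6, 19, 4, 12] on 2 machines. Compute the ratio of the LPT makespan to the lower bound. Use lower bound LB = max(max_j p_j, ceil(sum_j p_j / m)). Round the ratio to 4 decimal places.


LPT order: [19, 13, 12, 6, 6, 4]
Machine loads after assignment: [31, 29]
LPT makespan = 31
Lower bound = max(max_job, ceil(total/2)) = max(19, 30) = 30
Ratio = 31 / 30 = 1.0333

1.0333


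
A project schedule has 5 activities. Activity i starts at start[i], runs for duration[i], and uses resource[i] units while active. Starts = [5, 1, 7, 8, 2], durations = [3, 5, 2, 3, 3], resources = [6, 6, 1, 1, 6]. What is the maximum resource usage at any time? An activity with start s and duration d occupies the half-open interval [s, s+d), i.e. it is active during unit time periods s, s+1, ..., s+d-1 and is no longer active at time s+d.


Each activity i is active on [start_i, start_i + duration_i).
Compute total resource usage per time slot:
  t=0: active resources = [], total = 0
  t=1: active resources = [6], total = 6
  t=2: active resources = [6, 6], total = 12
  t=3: active resources = [6, 6], total = 12
  t=4: active resources = [6, 6], total = 12
  t=5: active resources = [6, 6], total = 12
  t=6: active resources = [6], total = 6
  t=7: active resources = [6, 1], total = 7
  t=8: active resources = [1, 1], total = 2
  t=9: active resources = [1], total = 1
  t=10: active resources = [1], total = 1
Peak resource demand = 12

12


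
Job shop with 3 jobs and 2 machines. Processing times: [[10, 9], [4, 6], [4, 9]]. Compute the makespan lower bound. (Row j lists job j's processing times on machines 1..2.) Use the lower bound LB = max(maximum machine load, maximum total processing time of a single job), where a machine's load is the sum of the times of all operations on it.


Machine loads:
  Machine 1: 10 + 4 + 4 = 18
  Machine 2: 9 + 6 + 9 = 24
Max machine load = 24
Job totals:
  Job 1: 19
  Job 2: 10
  Job 3: 13
Max job total = 19
Lower bound = max(24, 19) = 24

24


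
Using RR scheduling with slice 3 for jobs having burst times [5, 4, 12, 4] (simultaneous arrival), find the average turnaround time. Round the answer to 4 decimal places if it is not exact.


Time quantum = 3
Execution trace:
  J1 runs 3 units, time = 3
  J2 runs 3 units, time = 6
  J3 runs 3 units, time = 9
  J4 runs 3 units, time = 12
  J1 runs 2 units, time = 14
  J2 runs 1 units, time = 15
  J3 runs 3 units, time = 18
  J4 runs 1 units, time = 19
  J3 runs 3 units, time = 22
  J3 runs 3 units, time = 25
Finish times: [14, 15, 25, 19]
Average turnaround = 73/4 = 18.25

18.25


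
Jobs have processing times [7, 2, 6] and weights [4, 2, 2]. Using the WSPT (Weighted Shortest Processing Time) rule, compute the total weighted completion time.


Compute p/w ratios and sort ascending (WSPT): [(2, 2), (7, 4), (6, 2)]
Compute weighted completion times:
  Job (p=2,w=2): C=2, w*C=2*2=4
  Job (p=7,w=4): C=9, w*C=4*9=36
  Job (p=6,w=2): C=15, w*C=2*15=30
Total weighted completion time = 70

70


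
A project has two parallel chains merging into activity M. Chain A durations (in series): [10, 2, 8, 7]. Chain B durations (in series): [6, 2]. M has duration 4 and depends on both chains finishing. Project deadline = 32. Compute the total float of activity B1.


Forward pass: ES(B1) = sum of predecessors on chain B = 0
EF = ES + duration = 0 + 6 = 6
Backward pass: LF(M) = deadline = 32; LS(M) = 32 - 4 = 28
LF(B1) = LS(M) - sum(successors on chain B) = 28 - 2 = 26
LS = LF - duration = 26 - 6 = 20
Total float = LS - ES = 20 - 0 = 20

20


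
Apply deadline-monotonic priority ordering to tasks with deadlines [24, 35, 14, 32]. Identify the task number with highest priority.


Sort tasks by relative deadline (ascending):
  Task 3: deadline = 14
  Task 1: deadline = 24
  Task 4: deadline = 32
  Task 2: deadline = 35
Priority order (highest first): [3, 1, 4, 2]
Highest priority task = 3

3


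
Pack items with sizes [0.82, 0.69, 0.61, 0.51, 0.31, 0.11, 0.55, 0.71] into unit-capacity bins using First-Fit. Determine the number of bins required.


Place items sequentially using First-Fit:
  Item 0.82 -> new Bin 1
  Item 0.69 -> new Bin 2
  Item 0.61 -> new Bin 3
  Item 0.51 -> new Bin 4
  Item 0.31 -> Bin 2 (now 1.0)
  Item 0.11 -> Bin 1 (now 0.93)
  Item 0.55 -> new Bin 5
  Item 0.71 -> new Bin 6
Total bins used = 6

6


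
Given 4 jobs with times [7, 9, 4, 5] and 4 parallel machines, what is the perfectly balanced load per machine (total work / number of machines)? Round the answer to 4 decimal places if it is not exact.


Total processing time = 7 + 9 + 4 + 5 = 25
Number of machines = 4
Ideal balanced load = 25 / 4 = 6.25

6.25


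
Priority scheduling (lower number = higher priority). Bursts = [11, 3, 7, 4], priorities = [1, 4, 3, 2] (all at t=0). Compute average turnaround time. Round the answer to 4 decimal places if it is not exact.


Sort by priority (ascending = highest first):
Order: [(1, 11), (2, 4), (3, 7), (4, 3)]
Completion times:
  Priority 1, burst=11, C=11
  Priority 2, burst=4, C=15
  Priority 3, burst=7, C=22
  Priority 4, burst=3, C=25
Average turnaround = 73/4 = 18.25

18.25


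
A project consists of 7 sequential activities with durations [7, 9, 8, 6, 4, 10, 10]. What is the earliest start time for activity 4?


Activity 4 starts after activities 1 through 3 complete.
Predecessor durations: [7, 9, 8]
ES = 7 + 9 + 8 = 24

24


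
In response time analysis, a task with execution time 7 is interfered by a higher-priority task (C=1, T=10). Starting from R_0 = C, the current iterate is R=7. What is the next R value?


R_next = C + ceil(R_prev / T_hp) * C_hp
ceil(7 / 10) = ceil(0.7) = 1
Interference = 1 * 1 = 1
R_next = 7 + 1 = 8

8


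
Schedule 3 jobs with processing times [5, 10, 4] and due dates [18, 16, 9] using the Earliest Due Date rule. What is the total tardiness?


Sort by due date (EDD order): [(4, 9), (10, 16), (5, 18)]
Compute completion times and tardiness:
  Job 1: p=4, d=9, C=4, tardiness=max(0,4-9)=0
  Job 2: p=10, d=16, C=14, tardiness=max(0,14-16)=0
  Job 3: p=5, d=18, C=19, tardiness=max(0,19-18)=1
Total tardiness = 1

1


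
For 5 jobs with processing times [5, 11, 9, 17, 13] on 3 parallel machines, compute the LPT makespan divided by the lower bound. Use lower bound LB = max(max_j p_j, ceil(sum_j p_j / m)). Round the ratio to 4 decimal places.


LPT order: [17, 13, 11, 9, 5]
Machine loads after assignment: [17, 18, 20]
LPT makespan = 20
Lower bound = max(max_job, ceil(total/3)) = max(17, 19) = 19
Ratio = 20 / 19 = 1.0526

1.0526


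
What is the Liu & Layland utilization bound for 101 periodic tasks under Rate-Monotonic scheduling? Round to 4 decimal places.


Compute 2^(1/101) = 1.0068864466
Subtract 1: 1.0068864466 - 1 = 0.0068864466
Multiply by n: 101 * 0.0068864466 = 0.6955311066
Round to 4 dp: 0.6955

0.6955


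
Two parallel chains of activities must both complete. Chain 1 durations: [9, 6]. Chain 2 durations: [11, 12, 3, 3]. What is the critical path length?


Path A total = 9 + 6 = 15
Path B total = 11 + 12 + 3 + 3 = 29
Critical path = longest path = max(15, 29) = 29

29
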